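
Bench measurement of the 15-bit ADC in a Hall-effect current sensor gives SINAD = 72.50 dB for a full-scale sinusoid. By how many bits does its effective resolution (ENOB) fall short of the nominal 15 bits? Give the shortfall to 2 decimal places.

N_eff = (72.50 − 1.76)/6.02 = 11.7508 bits.
Lost resolution: 15 − 11.7508 = 3.2492 bits.

3.25 bits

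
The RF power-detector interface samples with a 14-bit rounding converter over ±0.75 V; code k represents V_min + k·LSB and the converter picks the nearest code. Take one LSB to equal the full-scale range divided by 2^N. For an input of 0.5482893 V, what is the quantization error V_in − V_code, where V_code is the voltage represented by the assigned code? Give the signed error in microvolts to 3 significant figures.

The full-scale span is 0.75 − (-0.75) = 1.5 V. LSB = 1.5 V / 2^14 ≈ 91.55 µV.
(0.5482893 − (-0.75)) / LSB = 1.2982893 × 16384/1.5 = 14180.7813. Nearest integer: k = 14181.
V_code = V_min + k × range/2^14 = -0.75 + 14181 × 1.5/16384 = 0.54830932617 V.
V_in − V_code = 0.5482893 − (0.54830932617) = −20.0 µV.

−20.0 µV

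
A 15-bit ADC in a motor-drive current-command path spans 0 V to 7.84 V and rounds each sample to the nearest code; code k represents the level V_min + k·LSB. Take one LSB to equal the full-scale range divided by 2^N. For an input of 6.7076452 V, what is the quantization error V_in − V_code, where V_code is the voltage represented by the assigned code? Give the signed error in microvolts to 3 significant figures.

Range is 7.84 V. LSB = 7.84 V / 2^15 ≈ 239.3 µV.
Position in LSBs: (6.7076452 − (0)) × 32768/7.84 = 28035.2191; rounding gives k = 28035.
V_code = V_min + k × range/2^15 = 0 + 28035 × 7.84/32768 = 6.7075927734 V.
e = 6.7076452 − (6.7075927734) = +52.4 µV.

+52.4 µV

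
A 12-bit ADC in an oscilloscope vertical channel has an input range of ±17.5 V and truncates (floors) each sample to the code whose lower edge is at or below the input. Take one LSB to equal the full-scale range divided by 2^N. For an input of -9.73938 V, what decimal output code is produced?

908

Range = 17.5 − (-17.5) = 35 V. LSB = 35 V / 2^12 ≈ 8.545 mV.
(V_in − V_min) × 2^12/range = (-9.73938 − (-17.5)) × 4096/35 = 908.214.
Floor → code = 908.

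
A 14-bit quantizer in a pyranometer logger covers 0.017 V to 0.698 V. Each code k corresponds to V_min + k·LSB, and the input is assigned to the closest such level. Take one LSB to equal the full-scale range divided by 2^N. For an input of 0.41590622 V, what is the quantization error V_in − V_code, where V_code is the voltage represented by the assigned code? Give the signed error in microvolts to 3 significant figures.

Full-scale range = 0.698 V − (0.017 V) = 0.681 V. LSB = 0.681 V / 2^14 ≈ 41.56 µV.
(0.41590622 − (0.017)) / LSB = 0.39890622 × 16384/0.681 = 9597.1799. Nearest integer: k = 9597.
Reconstructed level: 0.017 + 9597 × 0.681/16384 V = 0.41589874268 V.
V_in − V_code = 0.41590622 − (0.41589874268) = +7.48 µV.

+7.48 µV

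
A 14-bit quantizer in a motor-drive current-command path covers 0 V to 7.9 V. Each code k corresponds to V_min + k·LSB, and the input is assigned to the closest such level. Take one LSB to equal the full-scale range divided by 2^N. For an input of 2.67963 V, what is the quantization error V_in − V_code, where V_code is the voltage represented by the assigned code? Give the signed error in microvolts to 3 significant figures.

+168 µV

Full-scale range = 7.9 V. LSB = 7.9 V / 2^14 ≈ 482.2 µV.
Position in LSBs: (2.67963 − (0)) × 16384/7.9 = 5557.3491; rounding gives k = 5557.
V_code = V_min + k × range/2^14 = 0 + 5557 × 7.9/16384 = 2.6794616699 V.
Error = V_in − V_code = 2.67963 − (2.6794616699) = +168 µV.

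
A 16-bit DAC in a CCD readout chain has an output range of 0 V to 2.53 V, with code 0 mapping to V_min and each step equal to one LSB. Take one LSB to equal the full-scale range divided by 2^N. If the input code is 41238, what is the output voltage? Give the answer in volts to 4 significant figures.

Range is 2.53 V. LSB = 2.53 V / 2^16.
Output = V_min + (41238/65536) × range = 0 + 0.629242 × 2.53 V
      = 0 V + 1.59198 V = 1.59198 V.

1.592 V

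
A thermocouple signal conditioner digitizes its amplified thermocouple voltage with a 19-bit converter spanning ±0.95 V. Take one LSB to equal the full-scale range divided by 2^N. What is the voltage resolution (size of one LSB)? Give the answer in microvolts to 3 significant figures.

3.62 µV

The full-scale span is 0.95 − (-0.95) = 1.9 V.
Number of codes = 2^19 = 524288.
LSB = 1.9 V ÷ 2^19 = 1.9/524288 V = 3.62 µV.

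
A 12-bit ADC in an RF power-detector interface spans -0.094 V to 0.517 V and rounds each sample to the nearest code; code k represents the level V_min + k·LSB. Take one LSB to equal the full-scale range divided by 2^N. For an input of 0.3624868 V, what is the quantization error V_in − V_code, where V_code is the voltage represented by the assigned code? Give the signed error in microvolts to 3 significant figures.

The full-scale span is 0.517 − (-0.094) = 0.611 V. LSB = 0.611 V / 2^12 ≈ 149.2 µV.
Position in LSBs: (0.3624868 − (-0.094)) × 4096/0.611 = 3060.1799; rounding gives k = 3060.
V_code = V_min + k × range/2^12 = -0.094 + 3060 × 0.611/4096 = 0.3624599609 V.
Error = V_in − V_code = 0.3624868 − (0.3624599609) = +26.8 µV.

+26.8 µV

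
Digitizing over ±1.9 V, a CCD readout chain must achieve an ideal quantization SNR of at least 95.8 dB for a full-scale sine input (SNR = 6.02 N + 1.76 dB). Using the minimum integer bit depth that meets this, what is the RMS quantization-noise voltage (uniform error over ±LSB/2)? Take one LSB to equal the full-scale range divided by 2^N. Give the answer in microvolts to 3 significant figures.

16.7 µV

Span: 1.9 V − (-1.9 V) = 3.8 V.
Required N = ⌈(95.8 − 1.76)/6.02⌉ = ⌈15.621⌉ = 16.
LSB = 3.8 V ÷ 2^16 = 3.8/65536 V = 57.983 µV.
RMS noise = LSB/√12 = 16.7 µV.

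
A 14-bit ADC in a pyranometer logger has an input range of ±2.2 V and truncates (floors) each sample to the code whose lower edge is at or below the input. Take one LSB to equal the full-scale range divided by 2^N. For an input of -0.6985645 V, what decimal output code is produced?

Span: 2.2 V − (-2.2 V) = 4.4 V. LSB = 4.4 V / 2^14 ≈ 268.6 µV.
code = ⌊(V_in − V_min)/LSB⌋ = ⌊(V_in − V_min) × 2^14 / range⌋
     = ⌊(-0.6985645 − (-2.2)) × 16384 / 4.4⌋ = ⌊1.5014355 × 16384/4.4⌋
     = ⌊5590.800⌋ = 5590.

5590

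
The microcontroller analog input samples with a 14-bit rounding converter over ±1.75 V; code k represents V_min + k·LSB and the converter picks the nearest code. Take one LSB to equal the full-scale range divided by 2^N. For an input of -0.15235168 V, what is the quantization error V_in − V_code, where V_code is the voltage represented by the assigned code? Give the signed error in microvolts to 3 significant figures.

The full-scale span is 1.75 − (-1.75) = 3.5 V. LSB = 3.5 V / 2^14 ≈ 213.6 µV.
(-0.15235168 − (-1.75)) / LSB = 1.59764832 × 16384/3.5 = 7478.8200. Nearest integer: k = 7479.
Reconstructed level: -1.75 + 7479 × 3.5/16384 V = -0.15231323242 V.
e = -0.15235168 − (-0.15231323242) = −38.4 µV.

−38.4 µV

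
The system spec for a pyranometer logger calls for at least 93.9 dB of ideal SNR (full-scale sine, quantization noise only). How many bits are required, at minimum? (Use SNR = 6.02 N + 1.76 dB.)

Solving 6.02 N ≥ 93.9 − 1.76: N ≥ 15.306. Round up → N = 16.

16 bits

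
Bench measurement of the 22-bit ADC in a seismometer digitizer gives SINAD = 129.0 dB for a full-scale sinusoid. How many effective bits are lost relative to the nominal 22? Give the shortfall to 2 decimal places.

0.86 bits

ENOB = (SINAD − 1.76)/6.02 = (129.0 − 1.76)/6.02 = 21.1362 bits.
22 − 21.1362 = 0.86 bits below nominal.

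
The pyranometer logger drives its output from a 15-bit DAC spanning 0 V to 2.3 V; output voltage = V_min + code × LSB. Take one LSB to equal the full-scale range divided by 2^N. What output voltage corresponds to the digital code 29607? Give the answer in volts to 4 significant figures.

Span = 2.3 V. LSB = 2.3 V / 2^15.
Output = V_min + (29607/32768) × range = 0 + 0.903534 × 2.3 V
      = 0 V + 2.07813 V = 2.07813 V.

2.078 V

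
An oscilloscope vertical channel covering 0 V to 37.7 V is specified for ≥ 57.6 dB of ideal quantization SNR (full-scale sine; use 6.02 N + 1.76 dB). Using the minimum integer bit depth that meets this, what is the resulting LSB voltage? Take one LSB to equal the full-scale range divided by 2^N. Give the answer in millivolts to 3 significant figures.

36.8 mV

Span = 37.7 V.
N ≥ (57.6 − 1.76)/6.02 = 9.276 → N_min = 10.
LSB = 37.7 V / 2^10 = 36.8 mV.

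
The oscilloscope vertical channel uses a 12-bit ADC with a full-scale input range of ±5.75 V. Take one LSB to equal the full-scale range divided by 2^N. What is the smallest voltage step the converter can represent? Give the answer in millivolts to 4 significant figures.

Range = 5.75 − (-5.75) = 11.5 V.
2^12 = 4096 levels.
One LSB is 11.5 V / 4096 = 2.808 mV.

2.808 mV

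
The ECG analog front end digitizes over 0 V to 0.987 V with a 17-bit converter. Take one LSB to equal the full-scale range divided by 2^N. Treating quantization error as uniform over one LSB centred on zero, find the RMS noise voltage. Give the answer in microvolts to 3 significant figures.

2.17 µV

Range is 0.987 V.
LSB = 0.987 V / 2^17 = 7.5302 µV.
σ_q = LSB/√12 = 7.5302 µV/3.4641 = 2.17 µV.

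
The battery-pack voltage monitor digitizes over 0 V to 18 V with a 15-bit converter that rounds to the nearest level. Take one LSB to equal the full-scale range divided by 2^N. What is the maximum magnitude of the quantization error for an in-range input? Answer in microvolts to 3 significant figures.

275 µV

Full-scale range = 18 V.
One LSB is 18 V / 32768 = 0.54932 mV.
Worst-case error for round-to-nearest is half an LSB: 275 µV.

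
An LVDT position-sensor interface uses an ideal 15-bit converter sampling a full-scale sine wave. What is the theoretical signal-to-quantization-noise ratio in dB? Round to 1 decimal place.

92.1 dB

SNR = 6.02·15 + 1.76 = 92.06 dB.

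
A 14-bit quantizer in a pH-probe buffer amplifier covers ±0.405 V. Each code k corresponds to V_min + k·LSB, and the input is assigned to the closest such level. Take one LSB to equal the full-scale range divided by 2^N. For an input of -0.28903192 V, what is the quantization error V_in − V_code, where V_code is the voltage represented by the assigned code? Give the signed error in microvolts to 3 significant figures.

Span: 0.405 V − (-0.405 V) = 0.81 V. LSB = 0.81 V / 2^14 ≈ 49.44 µV.
(-0.28903192 − (-0.405)) / LSB = 0.11596808 × 16384/0.81 = 2345.7050. Nearest integer: k = 2346.
Reconstructed level: -0.405 + 2346 × 0.81/16384 V = -0.28901733398 V.
Error = V_in − V_code = -0.28903192 − (-0.28901733398) = −14.6 µV.

−14.6 µV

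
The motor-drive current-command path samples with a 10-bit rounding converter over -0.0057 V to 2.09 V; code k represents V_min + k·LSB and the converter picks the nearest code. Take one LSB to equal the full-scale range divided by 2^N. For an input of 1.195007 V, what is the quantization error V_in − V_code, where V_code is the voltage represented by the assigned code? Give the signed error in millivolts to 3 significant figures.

Span: 2.09 V − (-0.0057 V) = 2.0957 V. LSB = 2.0957 V / 2^10 ≈ 2.047 mV.
(1.195007 − (-0.0057)) / LSB = 1.200707 × 1024/2.0957 = 586.6889. Nearest integer: k = 587.
V_code = V_min + k × range/2^10 = -0.0057 + 587 × 2.0957/1024 = 1.195643652 V.
e = 1.195007 − (1.195643652) = −0.637 mV.

−0.637 mV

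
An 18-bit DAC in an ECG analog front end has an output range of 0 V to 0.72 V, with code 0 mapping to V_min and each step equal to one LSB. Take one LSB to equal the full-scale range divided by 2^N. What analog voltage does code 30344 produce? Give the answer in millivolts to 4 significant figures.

V_FS = 0.72 V. LSB = 0.72 V / 2^18.
V_out = V_min + code × LSB = 0 V + 30344 × 0.72 V / 262144
      = 0 + 0.0833423 = 0.0833423 V.

83.34 mV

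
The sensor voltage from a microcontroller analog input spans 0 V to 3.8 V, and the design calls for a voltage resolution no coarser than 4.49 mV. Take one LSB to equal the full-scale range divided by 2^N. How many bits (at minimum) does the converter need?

Range is 3.8 V.
Required number of levels: 3.8/4.49 mV = 846.33; smallest N with 2^N ≥ that is 10.

10 bits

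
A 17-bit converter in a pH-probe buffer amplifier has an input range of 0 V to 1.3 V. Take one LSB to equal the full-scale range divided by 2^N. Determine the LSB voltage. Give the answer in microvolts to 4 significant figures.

9.918 µV

V_FS = 1.3 V.
2^17 = 131072 levels.
LSB = 1.3 V / 2^17 = 9.918 µV.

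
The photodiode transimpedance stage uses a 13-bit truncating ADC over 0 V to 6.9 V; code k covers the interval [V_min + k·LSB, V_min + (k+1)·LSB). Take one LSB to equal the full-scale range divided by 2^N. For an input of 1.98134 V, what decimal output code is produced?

Range is 6.9 V. LSB = 6.9 V / 2^13 ≈ 0.8423 mV.
(V_in − V_min) × 2^13/range = (1.98134 − (0)) × 8192/6.9 = 2352.339.
Floor → code = 2352.

2352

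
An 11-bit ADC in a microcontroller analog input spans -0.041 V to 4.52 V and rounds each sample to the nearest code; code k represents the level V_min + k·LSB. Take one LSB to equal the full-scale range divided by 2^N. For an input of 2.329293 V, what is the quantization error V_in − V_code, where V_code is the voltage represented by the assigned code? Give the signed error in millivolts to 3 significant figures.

The full-scale span is 4.52 − (-0.041) = 4.561 V. LSB = 4.561 V / 2^11 ≈ 2.227 mV.
(2.329293 − (-0.041)) / LSB = 2.370293 × 2048/4.561 = 1064.3192. Nearest integer: k = 1064.
V_code = V_min + k × range/2^11 = -0.041 + 1064 × 4.561/2048 = 2.328582031 V.
e = 2.329293 − (2.328582031) = +0.711 mV.

+0.711 mV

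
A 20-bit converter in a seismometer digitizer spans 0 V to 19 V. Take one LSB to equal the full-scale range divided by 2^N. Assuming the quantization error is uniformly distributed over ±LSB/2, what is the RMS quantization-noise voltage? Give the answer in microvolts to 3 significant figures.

5.23 µV

V_FS = 19 V.
LSB = 19 V / 2^20 = 18.120 µV.
σ_q = LSB/√12 = 18.120 µV/3.4641 = 5.23 µV.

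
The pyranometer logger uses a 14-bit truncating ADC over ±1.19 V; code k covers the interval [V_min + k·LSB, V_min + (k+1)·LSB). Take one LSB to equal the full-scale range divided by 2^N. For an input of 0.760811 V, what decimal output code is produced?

Full-scale range = 1.19 V − (-1.19 V) = 2.38 V. LSB = 2.38 V / 2^14 ≈ 145.3 µV.
V_in − V_min = 0.760811 − (-1.19) = 1.950811 V.
Divide by LSB: 1.950811 × 16384/2.38 = 13429.4485.
Truncating gives code 13429.

13429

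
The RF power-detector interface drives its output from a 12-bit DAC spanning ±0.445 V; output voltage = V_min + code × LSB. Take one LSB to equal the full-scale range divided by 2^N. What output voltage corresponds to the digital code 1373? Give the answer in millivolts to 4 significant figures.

Full-scale range = 0.445 V − (-0.445 V) = 0.89 V. LSB = 0.89 V / 2^12.
Output = V_min + (1373/4096) × range = -0.445 + 0.335205 × 0.89 V
      = -0.445 V + 0.298333 V = -0.146667 V.

-146.7 mV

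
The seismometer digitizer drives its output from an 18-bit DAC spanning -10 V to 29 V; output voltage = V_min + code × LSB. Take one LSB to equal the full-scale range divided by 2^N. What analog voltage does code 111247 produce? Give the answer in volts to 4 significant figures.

6.551 V

Span: 29 V − (-10 V) = 39 V. LSB = 39 V / 2^18.
Output = V_min + (111247/262144) × range = -10 + 0.424374 × 39 V
      = -10 + 16.5506 = 6.55057 V.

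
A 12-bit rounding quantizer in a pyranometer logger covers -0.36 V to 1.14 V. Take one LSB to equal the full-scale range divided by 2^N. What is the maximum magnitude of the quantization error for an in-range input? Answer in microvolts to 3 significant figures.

183 µV

Range = 1.14 − (-0.36) = 1.5 V.
LSB = 1.5 V / 2^12 = 366.21 µV.
|e|_max = LSB/2 = 183 µV.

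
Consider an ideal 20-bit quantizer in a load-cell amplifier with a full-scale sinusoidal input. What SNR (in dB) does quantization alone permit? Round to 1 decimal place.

6.02(20) + 1.76 = 120.40 + 1.76 = 122.16 dB.

122.2 dB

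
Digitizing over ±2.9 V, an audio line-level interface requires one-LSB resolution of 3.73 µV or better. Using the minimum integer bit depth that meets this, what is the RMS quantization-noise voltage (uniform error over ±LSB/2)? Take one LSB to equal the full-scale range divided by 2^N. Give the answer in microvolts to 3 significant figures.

The full-scale span is 2.9 − (-2.9) = 5.8 V.
Required number of levels: 5.8/3.73 µV = 1.5550e6; smallest N with 2^N ≥ that is 21.
LSB = 5.8 V / 2^21 = 2.7657 µV.
RMS noise = LSB/√12 = 0.798 µV.

0.798 µV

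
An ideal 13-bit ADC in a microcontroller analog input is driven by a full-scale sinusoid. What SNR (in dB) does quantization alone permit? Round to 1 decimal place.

Ideal quantization SNR: 6.02 × 13 + 1.76 dB = 80.0 dB.

80.0 dB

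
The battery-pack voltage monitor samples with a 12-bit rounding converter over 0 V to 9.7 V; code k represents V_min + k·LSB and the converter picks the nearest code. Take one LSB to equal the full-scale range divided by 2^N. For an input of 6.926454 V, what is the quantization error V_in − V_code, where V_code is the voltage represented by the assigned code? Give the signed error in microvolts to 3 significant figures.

−426 µV

V_FS = 9.7 V. LSB = 9.7 V / 2^12 ≈ 2.368 mV.
(6.926454 − (0)) / LSB = 6.926454 × 4096/9.7 = 2924.8202. Nearest integer: k = 2925.
V_code = 0 + (2925/4096) × 9.7 = 6.926879883 V.
Error = V_in − V_code = 6.926454 − (6.926879883) = −426 µV.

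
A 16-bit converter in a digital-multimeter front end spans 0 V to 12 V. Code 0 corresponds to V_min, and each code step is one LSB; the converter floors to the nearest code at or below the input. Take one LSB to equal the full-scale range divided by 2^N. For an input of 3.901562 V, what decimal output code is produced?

Span = 12 V. LSB = 12 V / 2^16 ≈ 183.1 µV.
(V_in − V_min) × 2^16/range = (3.901562 − (0)) × 65536/12 = 21307.731.
Floor → code = 21307.

21307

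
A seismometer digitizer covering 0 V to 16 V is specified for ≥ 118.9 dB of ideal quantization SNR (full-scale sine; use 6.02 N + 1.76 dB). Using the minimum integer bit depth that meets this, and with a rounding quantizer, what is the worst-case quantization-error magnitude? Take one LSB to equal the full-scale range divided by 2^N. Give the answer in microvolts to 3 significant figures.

Full-scale range = 16 V.
6.02 N + 1.76 ≥ 118.9 gives N ≥ 19.458, so the minimum integer is 20.
One LSB is 16 V / 1048576 = 15.259 µV.
Half an LSB is 7.63 µV.

7.63 µV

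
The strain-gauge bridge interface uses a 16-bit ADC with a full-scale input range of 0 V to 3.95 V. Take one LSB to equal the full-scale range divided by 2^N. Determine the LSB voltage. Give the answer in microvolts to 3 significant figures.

Full-scale range = 3.95 V.
There are 2^16 = 65536 steps.
LSB = 3.95 V / 2^16 = 60.3 µV.

60.3 µV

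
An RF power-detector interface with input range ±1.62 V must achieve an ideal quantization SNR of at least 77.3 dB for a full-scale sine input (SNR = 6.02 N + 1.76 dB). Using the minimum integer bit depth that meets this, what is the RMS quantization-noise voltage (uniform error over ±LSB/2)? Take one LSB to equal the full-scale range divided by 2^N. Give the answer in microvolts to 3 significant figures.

114 µV

Range = 1.62 − (-1.62) = 3.24 V.
N ≥ (77.3 − 1.76)/6.02 = 12.548 → N_min = 13.
LSB = 3.24 V ÷ 2^13 = 3.24/8192 V = 395.51 µV.
V_rms = LSB/√12 = 114 µV.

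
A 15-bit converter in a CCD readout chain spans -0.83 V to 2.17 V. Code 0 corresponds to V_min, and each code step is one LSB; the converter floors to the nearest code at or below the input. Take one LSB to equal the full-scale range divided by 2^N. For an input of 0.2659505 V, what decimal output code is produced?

11970

The full-scale span is 2.17 − (-0.83) = 3 V. LSB = 3 V / 2^15 ≈ 91.55 µV.
(V_in − V_min) × 2^15/range = (0.2659505 − (-0.83)) × 32768/3 = 11970.702.
Floor → code = 11970.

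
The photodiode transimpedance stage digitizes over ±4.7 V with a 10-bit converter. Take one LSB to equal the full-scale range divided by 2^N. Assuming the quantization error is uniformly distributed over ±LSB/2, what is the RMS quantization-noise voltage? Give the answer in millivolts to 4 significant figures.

2.650 mV

Range = 4.7 − (-4.7) = 9.4 V.
LSB = 9.4 V ÷ 2^10 = 9.4/1024 V = 9.17969 mV.
For a uniform distribution on [−LSB/2, +LSB/2], V_rms = LSB/√12 = 9.17969 mV/3.4641 = 2.650 mV.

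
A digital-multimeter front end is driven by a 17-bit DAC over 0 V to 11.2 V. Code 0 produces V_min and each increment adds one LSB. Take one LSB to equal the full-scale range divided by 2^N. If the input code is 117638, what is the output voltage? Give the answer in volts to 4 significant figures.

Range is 11.2 V. LSB = 11.2 V / 2^17.
V_out = 0 + 117638 × (11.2/131072) V
      = 0 + 10.0521 = 10.0521 V.

10.05 V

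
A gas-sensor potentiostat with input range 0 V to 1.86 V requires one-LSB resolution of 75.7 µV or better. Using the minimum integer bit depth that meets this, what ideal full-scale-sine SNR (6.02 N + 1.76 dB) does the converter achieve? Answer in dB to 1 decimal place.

Span = 1.86 V.
1.86 V / 75.7 µV = 24570. Since 2^14 = 16384 and 2^15 = 32768, N = 15.
Ideal SNR at N = 15: 6.02·15 + 1.76 = 92.1 dB.

92.1 dB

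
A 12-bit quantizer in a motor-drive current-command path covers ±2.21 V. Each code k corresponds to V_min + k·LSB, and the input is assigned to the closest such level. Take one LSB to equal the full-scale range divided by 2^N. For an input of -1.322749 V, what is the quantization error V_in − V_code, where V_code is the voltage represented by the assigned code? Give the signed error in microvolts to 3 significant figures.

Span: 2.21 V − (-2.21 V) = 4.42 V. LSB = 4.42 V / 2^12 ≈ 1.079 mV.
(-1.322749 − (-2.21)) / LSB = 0.887251 × 4096/4.42 = 822.2127. Nearest integer: k = 822.
V_code = -2.21 + (822/4096) × 4.42 = -1.322978516 V.
Error = V_in − V_code = -1.322749 − (-1.322978516) = +230 µV.

+230 µV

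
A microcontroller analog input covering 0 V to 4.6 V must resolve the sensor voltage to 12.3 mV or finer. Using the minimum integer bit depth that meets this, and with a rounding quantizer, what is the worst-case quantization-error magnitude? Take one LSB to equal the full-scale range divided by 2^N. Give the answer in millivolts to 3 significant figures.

4.49 mV

Range is 4.6 V.
4.6 V / 12.3 mV = 374.0. Since 2^8 = 256 and 2^9 = 512, N = 9.
One LSB is 4.6 V / 512 = 8.9844 mV.
|e|_max = LSB/2 = 4.49 mV.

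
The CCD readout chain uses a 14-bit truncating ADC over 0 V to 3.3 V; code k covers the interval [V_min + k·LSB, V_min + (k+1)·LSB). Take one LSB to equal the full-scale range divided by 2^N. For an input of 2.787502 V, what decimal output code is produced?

V_FS = 3.3 V. LSB = 3.3 V / 2^14 ≈ 201.4 µV.
code = ⌊(V_in − V_min)/LSB⌋ = ⌊(V_in − V_min) × 2^14 / range⌋
     = ⌊(2.787502 − (0)) × 16384 / 3.3⌋ = ⌊2.787502 × 16384/3.3⌋
     = ⌊13839.525⌋ = 13839.

13839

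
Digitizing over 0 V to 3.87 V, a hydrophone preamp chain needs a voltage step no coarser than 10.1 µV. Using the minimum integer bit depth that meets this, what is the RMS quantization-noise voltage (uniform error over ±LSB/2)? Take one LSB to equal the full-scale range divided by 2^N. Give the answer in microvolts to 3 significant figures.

2.13 µV

V_FS = 3.87 V.
Levels needed ≥ 3.87/10.1 µV = 383200. 2^19 = 524288 suffices, so N_min = 19.
LSB = 3.87 V ÷ 2^19 = 3.87/524288 V = 7.3814 µV.
σ_q = LSB/√12 = 7.3814 µV/3.4641 = 2.13 µV.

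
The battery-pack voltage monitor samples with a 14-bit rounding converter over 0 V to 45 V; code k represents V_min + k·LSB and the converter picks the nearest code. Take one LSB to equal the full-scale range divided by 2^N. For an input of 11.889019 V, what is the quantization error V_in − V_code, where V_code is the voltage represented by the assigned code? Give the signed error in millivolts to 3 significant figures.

Full-scale range = 45 V. LSB = 45 V / 2^14 ≈ 2.747 mV.
Position in LSBs: (11.889019 − (0)) × 16384/45 = 4328.6597; rounding gives k = 4329.
Reconstructed level: 0 + 4329 × 45/16384 V = 11.889953613 V.
e = 11.889019 − (11.889953613) = −0.935 mV.

−0.935 mV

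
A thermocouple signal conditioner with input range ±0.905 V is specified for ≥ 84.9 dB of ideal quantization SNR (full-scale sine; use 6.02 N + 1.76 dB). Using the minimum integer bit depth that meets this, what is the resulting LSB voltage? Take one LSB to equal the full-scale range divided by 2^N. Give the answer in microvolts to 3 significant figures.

110 µV

Range = 0.905 − (-0.905) = 1.81 V.
N ≥ (84.9 − 1.76)/6.02 = 13.811 → N_min = 14.
Step size = 1.81/16384 V = 110 µV.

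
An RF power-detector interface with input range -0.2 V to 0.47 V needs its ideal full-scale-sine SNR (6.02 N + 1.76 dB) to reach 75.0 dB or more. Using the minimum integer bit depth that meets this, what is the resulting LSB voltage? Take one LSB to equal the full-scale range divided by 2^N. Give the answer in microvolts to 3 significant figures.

81.8 µV

Full-scale range = 0.47 V − (-0.2 V) = 0.67 V.
N ≥ (75.0 − 1.76)/6.02 = 12.166 → N_min = 13.
One LSB is 0.67 V / 8192 = 81.8 µV.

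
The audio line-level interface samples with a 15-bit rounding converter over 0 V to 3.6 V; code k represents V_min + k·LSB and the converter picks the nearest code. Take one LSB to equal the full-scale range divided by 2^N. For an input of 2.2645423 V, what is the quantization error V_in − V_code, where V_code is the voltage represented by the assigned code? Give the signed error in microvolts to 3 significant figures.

Span = 3.6 V. LSB = 3.6 V / 2^15 ≈ 109.9 µV.
(V_in − V_min)/LSB = (2.2645423 − (0)) × 32768/3.6 = 20612.3672 → nearest code k = 20612.
Reconstructed level: 0 + 20612 × 3.6/32768 V = 2.2645019531 V.
V_in − V_code = 2.2645423 − (2.2645019531) = +40.3 µV.

+40.3 µV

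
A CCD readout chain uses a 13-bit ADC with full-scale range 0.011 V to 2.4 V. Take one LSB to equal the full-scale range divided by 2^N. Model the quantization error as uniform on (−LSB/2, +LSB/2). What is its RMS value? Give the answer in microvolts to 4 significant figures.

84.19 µV

Span: 2.4 V − (0.011 V) = 2.389 V.
Step size = 2.389/8192 V = 291.626 µV.
V_rms = LSB/√12 = 291.626 µV / √12 = 84.19 µV.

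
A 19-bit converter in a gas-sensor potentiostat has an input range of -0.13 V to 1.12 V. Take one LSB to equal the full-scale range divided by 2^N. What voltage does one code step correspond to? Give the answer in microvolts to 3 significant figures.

2.38 µV

The full-scale span is 1.12 − (-0.13) = 1.25 V.
Number of codes = 2^19 = 524288.
LSB = 1.25 V / 2^19 = 2.38 µV.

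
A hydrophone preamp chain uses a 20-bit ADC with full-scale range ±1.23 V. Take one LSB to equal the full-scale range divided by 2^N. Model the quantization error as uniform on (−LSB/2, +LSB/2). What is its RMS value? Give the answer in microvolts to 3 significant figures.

Full-scale range = 1.23 V − (-1.23 V) = 2.46 V.
LSB = 2.46 V ÷ 2^20 = 2.46/1048576 V = 2.3460 µV.
RMS of a uniform error over width LSB is LSB/√12 = 0.677 µV.

0.677 µV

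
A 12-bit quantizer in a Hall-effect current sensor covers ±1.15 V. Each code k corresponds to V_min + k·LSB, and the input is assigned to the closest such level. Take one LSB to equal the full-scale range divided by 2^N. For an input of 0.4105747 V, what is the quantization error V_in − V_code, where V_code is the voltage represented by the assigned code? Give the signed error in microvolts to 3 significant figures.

+101 µV

Span: 1.15 V − (-1.15 V) = 2.3 V. LSB = 2.3 V / 2^12 ≈ 0.5615 mV.
Position in LSBs: (0.4105747 − (-1.15)) × 4096/2.3 = 2779.1800; rounding gives k = 2779.
Reconstructed level: -1.15 + 2779 × 2.3/4096 V = 0.4104736328 V.
V_in − V_code = 0.4105747 − (0.4104736328) = +101 µV.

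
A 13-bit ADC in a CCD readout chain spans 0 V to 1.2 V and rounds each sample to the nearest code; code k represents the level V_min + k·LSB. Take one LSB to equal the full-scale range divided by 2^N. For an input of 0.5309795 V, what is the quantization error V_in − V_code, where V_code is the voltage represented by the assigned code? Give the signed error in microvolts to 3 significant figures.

−26.4 µV

Full-scale range = 1.2 V. LSB = 1.2 V / 2^13 ≈ 146.5 µV.
(0.5309795 − (0)) / LSB = 0.5309795 × 8192/1.2 = 3624.8201. Nearest integer: k = 3625.
Reconstructed level: 0 + 3625 × 1.2/8192 V = 0.5310058594 V.
e = 0.5309795 − (0.5310058594) = −26.4 µV.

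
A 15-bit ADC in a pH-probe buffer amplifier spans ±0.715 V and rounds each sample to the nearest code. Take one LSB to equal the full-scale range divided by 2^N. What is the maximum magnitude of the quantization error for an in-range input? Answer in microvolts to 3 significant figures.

Full-scale range = 0.715 V − (-0.715 V) = 1.43 V.
One LSB is 1.43 V / 32768 = 43.640 µV.
|e|_max = LSB/2 = 21.8 µV.

21.8 µV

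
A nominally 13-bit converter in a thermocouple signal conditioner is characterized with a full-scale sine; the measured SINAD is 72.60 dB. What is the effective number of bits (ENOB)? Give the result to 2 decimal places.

11.77 bits

ENOB = (SINAD − 1.76) / 6.02 = (72.60 − 1.76) / 6.02 = 70.84 / 6.02 = 11.7674.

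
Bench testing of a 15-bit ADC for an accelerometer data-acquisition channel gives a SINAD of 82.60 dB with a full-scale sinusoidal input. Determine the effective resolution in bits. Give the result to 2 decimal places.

ENOB = (82.60 − 1.76)/6.02 = 13.4286 bits.

13.43 bits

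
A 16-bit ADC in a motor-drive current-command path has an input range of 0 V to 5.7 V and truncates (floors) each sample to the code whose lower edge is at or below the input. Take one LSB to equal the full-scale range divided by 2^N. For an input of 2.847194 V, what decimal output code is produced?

32735

V_FS = 5.7 V. LSB = 5.7 V / 2^16 ≈ 86.98 µV.
V_in − V_min = 2.847194 − (0) = 2.847194 V.
Divide by LSB: 2.847194 × 65536/5.7 = 32735.7379.
Truncating gives code 32735.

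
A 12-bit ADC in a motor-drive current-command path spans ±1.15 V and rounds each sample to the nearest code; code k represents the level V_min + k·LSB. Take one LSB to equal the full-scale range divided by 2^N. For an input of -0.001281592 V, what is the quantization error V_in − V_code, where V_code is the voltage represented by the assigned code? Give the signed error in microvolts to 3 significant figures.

−159 µV

Range = 1.15 − (-1.15) = 2.3 V. LSB = 2.3 V / 2^12 ≈ 0.5615 mV.
(-0.001281592 − (-1.15)) / LSB = 1.148718408 × 4096/2.3 = 2045.7177. Nearest integer: k = 2046.
V_code = -1.15 + (2046/4096) × 2.3 = -0.001123046875 V.
V_in − V_code = -0.001281592 − (-0.001123046875) = −159 µV.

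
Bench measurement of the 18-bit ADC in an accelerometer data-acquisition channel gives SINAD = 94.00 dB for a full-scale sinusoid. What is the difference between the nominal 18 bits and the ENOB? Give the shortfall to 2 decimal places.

2.68 bits

ENOB = (SINAD − 1.76)/6.02 = (94.00 − 1.76)/6.02 = 15.3223 bits.
Shortfall = 18 − 15.3223 = 2.6777 bits.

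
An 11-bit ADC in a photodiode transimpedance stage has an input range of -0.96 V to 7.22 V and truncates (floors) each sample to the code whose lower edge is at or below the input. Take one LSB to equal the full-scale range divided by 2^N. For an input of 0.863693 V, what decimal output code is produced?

456

Range = 7.22 − (-0.96) = 8.18 V. LSB = 8.18 V / 2^11 ≈ 3.994 mV.
(V_in − V_min) × 2^11/range = (0.863693 − (-0.96)) × 2048/8.18 = 456.592.
Floor → code = 456.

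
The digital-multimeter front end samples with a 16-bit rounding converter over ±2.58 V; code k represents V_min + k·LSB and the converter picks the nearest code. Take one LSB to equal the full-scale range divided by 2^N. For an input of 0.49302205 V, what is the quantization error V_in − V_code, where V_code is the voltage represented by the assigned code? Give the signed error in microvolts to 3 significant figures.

−18.7 µV

The full-scale span is 2.58 − (-2.58) = 5.16 V. LSB = 5.16 V / 2^16 ≈ 78.74 µV.
Position in LSBs: (0.49302205 − (-2.58)) × 65536/5.16 = 39029.7622; rounding gives k = 39030.
Reconstructed level: -2.58 + 39030 × 5.16/65536 V = 0.49304077148 V.
e = 0.49302205 − (0.49304077148) = −18.7 µV.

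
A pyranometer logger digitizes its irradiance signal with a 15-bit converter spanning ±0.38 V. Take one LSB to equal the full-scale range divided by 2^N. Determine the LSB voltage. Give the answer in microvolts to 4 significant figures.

Full-scale range = 0.38 V − (-0.38 V) = 0.76 V.
Number of codes = 2^15 = 32768.
LSB = 0.76 V ÷ 2^15 = 0.76/32768 V = 23.19 µV.

23.19 µV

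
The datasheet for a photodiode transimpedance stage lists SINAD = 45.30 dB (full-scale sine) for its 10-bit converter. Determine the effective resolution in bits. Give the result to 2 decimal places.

(45.30 − 1.76) / 6.02 = 43.54/6.02 = 7.2326 effective bits.

7.23 bits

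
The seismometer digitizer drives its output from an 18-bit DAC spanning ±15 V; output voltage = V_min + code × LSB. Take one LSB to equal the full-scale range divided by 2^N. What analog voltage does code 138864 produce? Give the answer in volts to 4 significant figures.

The full-scale span is 15 − (-15) = 30 V. LSB = 30 V / 2^18.
V_out = V_min + code × LSB = -15 V + 138864 × 30 V / 262144
      = -15 + 15.8917 = 0.891724 V.

0.8917 V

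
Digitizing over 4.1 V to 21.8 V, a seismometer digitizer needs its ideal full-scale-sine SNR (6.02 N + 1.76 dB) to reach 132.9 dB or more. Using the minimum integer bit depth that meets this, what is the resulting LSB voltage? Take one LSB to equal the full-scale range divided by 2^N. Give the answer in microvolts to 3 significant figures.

4.22 µV

Full-scale range = 21.8 V − (4.1 V) = 17.7 V.
Required N = ⌈(132.9 − 1.76)/6.02⌉ = ⌈21.784⌉ = 22.
One LSB is 17.7 V / 4194304 = 4.22 µV.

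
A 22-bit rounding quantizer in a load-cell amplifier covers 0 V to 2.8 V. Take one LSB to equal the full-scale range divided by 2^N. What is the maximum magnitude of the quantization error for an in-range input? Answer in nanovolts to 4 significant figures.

Full-scale range = 2.8 V.
One LSB is 2.8 V / 4194304 = 0.667572 µV.
A rounding quantizer has |error| ≤ LSB/2 = 333.8 nV.

333.8 nV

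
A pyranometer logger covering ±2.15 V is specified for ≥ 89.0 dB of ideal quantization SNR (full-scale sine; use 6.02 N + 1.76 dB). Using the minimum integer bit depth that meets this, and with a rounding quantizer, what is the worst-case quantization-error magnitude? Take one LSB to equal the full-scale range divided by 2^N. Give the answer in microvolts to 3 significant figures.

Range = 2.15 − (-2.15) = 4.3 V.
Solving 6.02 N ≥ 89.0 − 1.76: N ≥ 14.492. Round up → N = 15.
Step size = 4.3/32768 V = 131.23 µV.
Half an LSB is 65.6 µV.

65.6 µV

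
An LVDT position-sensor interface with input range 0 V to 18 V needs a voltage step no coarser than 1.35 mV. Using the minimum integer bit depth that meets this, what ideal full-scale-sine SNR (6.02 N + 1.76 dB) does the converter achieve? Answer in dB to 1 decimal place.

Range is 18 V.
Required number of levels: 18/1.35 mV = 13333; smallest N with 2^N ≥ that is 14.
Ideal SNR at N = 14: 6.02·14 + 1.76 = 86.0 dB.

86.0 dB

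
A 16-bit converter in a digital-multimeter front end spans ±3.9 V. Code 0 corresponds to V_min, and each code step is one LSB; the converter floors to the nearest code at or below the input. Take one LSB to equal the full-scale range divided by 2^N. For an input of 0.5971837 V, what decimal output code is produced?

Range = 3.9 − (-3.9) = 7.8 V. LSB = 7.8 V / 2^16 ≈ 119.0 µV.
code = ⌊(V_in − V_min)/LSB⌋ = ⌊(V_in − V_min) × 2^16 / range⌋
     = ⌊(0.5971837 − (-3.9)) × 65536 / 7.8⌋ = ⌊4.4971837 × 65536/7.8⌋
     = ⌊37785.568⌋ = 37785.

37785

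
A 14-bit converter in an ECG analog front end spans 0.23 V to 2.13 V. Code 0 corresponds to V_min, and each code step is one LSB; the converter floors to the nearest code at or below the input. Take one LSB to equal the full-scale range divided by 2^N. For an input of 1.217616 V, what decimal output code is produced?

Full-scale range = 2.13 V − (0.23 V) = 1.9 V. LSB = 1.9 V / 2^14 ≈ 116.0 µV.
code = ⌊(V_in − V_min)/LSB⌋ = ⌊(V_in − V_min) × 2^14 / range⌋
     = ⌊(1.217616 − (0.23)) × 16384 / 1.9⌋ = ⌊0.987616 × 16384/1.9⌋
     = ⌊8516.369⌋ = 8516.

8516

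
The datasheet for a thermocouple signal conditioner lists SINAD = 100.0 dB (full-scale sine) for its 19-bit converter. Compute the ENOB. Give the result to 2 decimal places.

16.32 bits

ENOB = (SINAD − 1.76) / 6.02 = (100.0 − 1.76) / 6.02 = 98.24 / 6.02 = 16.3189.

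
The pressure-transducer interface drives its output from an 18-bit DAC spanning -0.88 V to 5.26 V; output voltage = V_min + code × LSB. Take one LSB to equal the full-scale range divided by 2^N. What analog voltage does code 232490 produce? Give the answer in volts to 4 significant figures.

The full-scale span is 5.26 − (-0.88) = 6.14 V. LSB = 6.14 V / 2^18.
Output = V_min + (232490/262144) × range = -0.88 + 0.886879 × 6.14 V
      = -0.88 + 5.44544 = 4.56544 V.

4.565 V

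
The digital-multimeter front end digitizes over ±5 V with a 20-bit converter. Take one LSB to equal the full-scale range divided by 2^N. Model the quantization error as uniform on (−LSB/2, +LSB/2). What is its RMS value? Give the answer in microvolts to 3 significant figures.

Full-scale range = 5 V − (-5 V) = 10 V.
One LSB is 10 V / 1048576 = 9.5367 µV.
For a uniform distribution on [−LSB/2, +LSB/2], V_rms = LSB/√12 = 9.5367 µV/3.4641 = 2.75 µV.

2.75 µV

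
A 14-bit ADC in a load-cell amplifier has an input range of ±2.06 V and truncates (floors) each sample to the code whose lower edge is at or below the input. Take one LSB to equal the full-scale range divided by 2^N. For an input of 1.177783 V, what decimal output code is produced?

12875

Range = 2.06 − (-2.06) = 4.12 V. LSB = 4.12 V / 2^14 ≈ 251.5 µV.
(V_in − V_min) × 2^14/range = (1.177783 − (-2.06)) × 16384/4.12 = 12875.689.
Floor → code = 12875.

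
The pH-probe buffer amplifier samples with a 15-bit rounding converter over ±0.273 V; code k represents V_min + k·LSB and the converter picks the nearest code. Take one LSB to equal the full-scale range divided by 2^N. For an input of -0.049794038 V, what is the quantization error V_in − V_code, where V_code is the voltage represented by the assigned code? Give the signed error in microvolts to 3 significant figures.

The full-scale span is 0.273 − (-0.273) = 0.546 V. LSB = 0.546 V / 2^15 ≈ 16.66 µV.
(V_in − V_min)/LSB = (-0.049794038 − (-0.273)) × 32768/0.546 = 13395.6281 → nearest code k = 13396.
V_code = V_min + k × range/2^15 = -0.273 + 13396 × 0.546/32768 = -0.049787841797 V.
Error = V_in − V_code = -0.049794038 − (-0.049787841797) = −6.20 µV.

−6.20 µV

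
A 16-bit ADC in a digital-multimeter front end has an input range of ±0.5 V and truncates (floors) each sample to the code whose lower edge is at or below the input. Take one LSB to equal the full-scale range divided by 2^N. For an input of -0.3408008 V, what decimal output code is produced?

Span: 0.5 V − (-0.5 V) = 1 V. LSB = 1 V / 2^16 ≈ 15.26 µV.
(V_in − V_min) × 2^16/range = (-0.3408008 − (-0.5)) × 65536/1 = 10433.279.
Floor → code = 10433.

10433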